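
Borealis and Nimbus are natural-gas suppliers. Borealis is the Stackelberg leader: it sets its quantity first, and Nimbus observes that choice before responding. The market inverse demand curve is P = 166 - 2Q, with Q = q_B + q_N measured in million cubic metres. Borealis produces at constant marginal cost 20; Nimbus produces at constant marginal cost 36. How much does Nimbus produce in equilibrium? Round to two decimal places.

12.25

Solve by backward induction. Given q_B, the follower Nimbus maximises π_N = (166 - 2q_B - 2q_N)q_N - 36q_N.
Follower FOC: 130 - 2q_B - 4q_N = 0, so q_N(q_B) = (130 - 2q_B)/4.
The leader anticipates this reaction. Substituting into P = 166 - 2Q gives P = 101 - q_B, so π_B = (101 - q_B)q_B - 20q_B.
Maximising: ∂π_B/∂q_B = 81 - 2q_B = 0, giving q_B = 81/2.
Then q_N = (130 - 2·(81/2))/4 = 49/4.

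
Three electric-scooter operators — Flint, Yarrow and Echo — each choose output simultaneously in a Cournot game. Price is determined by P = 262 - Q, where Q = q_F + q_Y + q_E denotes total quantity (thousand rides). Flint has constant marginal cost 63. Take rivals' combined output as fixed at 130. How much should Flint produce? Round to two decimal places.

With rivals' combined output fixed at 130, Flint's profit is π_F = (262 - 130 - q_F)q_F - (63q_F) = (132 - q_F)q_F - (63q_F).
∂π_F/∂q_F = 69 - 2q_F = 0, so q_F = 69/2.

34.50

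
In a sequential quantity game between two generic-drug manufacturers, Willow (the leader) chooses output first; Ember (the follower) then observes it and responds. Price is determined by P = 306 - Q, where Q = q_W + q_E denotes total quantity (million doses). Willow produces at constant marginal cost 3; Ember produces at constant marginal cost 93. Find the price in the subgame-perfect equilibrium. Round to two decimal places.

101.25

The follower Ember best-responds to any q_W: π_E = (306 - Q)q_E - 93q_E.
Follower FOC: 213 - q_W - 2q_E = 0, so q_E(q_W) = (213 - q_W)/2.
Willow substitutes q_E(q_W) into its own profit: π_W = q_W(306 - q_W - (213 - q_W)/2) - 3q_W = (399/2 - (1/2)q_W)q_W - 3q_W.
Leader FOC: 393/2 - q_W = 0, so q_W = 393/2.
Then q_E = (213 - 393/2)/2 = 33/4.
Total output Q = 819/4, so price P = 306 - 819/4 = 405/4.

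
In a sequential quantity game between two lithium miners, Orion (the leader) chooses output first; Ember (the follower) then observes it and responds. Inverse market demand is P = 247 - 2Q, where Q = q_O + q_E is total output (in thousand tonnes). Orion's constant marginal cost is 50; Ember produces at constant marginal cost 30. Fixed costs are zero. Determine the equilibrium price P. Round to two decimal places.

94.25

Solve by backward induction. Given q_O, the follower Ember maximises π_E = (247 - 2q_O - 2q_E)q_E - 30q_E.
Setting the follower's marginal profit to zero, 217 - 2q_O - 4q_E = 0, i.e. q_E = (217 - 2q_O)/4.
The leader anticipates this reaction. Substituting into P = 247 - 2Q gives P = 277/2 - q_O, so π_O = (277/2 - q_O)q_O - 50q_O.
The leader's first-order condition 177/2 - 2q_O = 0 yields q_O = 177/4.
Then q_E = (217 - 2·(177/4))/4 = 257/8.
Total output Q = 611/8, so price P = 247 - 2·(611/8) = 377/4.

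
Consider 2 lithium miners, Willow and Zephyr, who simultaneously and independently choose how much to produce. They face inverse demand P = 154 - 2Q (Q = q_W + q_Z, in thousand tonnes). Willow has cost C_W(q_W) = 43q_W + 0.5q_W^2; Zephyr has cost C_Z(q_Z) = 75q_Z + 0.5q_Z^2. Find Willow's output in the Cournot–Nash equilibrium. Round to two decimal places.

18.90

Willow's profit: π_W = (154 - 2Q)q_W - (43q_W + (1/2)q_W²). Setting ∂π_W/∂q_W = 0: 111 - 5q_W - 2(q_Z) = 0.
Zephyr's profit: π_Z = (154 - 2Q)q_Z - (75q_Z + (1/2)q_Z²). Setting ∂π_Z/∂q_Z = 0: 79 - 5q_Z - 2(q_W) = 0.
Rearranging gives the reaction functions q_W = (111 - 2q_Z)/5 and q_Z = (79 - 2q_W)/5.
Solving the pair: q_W = 397/21, q_Z = 173/21.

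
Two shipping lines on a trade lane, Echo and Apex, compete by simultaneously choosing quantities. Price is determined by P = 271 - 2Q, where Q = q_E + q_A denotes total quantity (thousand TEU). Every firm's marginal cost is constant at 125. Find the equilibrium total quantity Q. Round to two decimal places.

48.67

Each firm earns π_i = (271 - 2Q)q_i - 125q_i.
First-order condition (treating rivals' output as given): 146 - 4q_i - 2q_j = 0.
By symmetry each firm produces the same amount; substituting q_j = q_i yields q_i = 146/6 = 73/3.
Total output Q = 73/3 + 73/3 = 146/3.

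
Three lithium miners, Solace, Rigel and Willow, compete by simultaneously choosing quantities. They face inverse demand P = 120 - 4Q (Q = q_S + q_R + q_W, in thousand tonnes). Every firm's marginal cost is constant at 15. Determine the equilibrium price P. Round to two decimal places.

41.25

A representative firm's profit is π_i = q_i(120 - 4Q) - 15q_i.
First-order condition (treating rivals' output as given): 105 - 8q_i - 4·Σ_{j≠i} q_j = 0.
With identical firms every q_j equals q_i, so Σ_{j≠i} q_j = 2q_i and 105 = 16q_i, giving q_i = 105/16.
Total output Q = 315/16, so price P = 120 - 4·(315/16) = 165/4.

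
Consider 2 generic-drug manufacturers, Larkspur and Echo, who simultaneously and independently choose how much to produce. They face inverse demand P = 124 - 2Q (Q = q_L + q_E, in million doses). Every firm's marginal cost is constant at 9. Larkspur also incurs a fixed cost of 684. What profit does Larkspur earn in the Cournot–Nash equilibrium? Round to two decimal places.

A representative firm's profit is π_i = q_i(124 - 2Q) - 9q_i.
Setting ∂π_i/∂q_i = 0 with rivals' quantities fixed: 115 - 4q_i - 2q_j = 0.
With identical firms every q_j equals q_i, so q_j = q_i and 115 = 6q_i, giving q_i = 115/6.
Price P = 124 - 2·(115/3) = 142/3.
Larkspur's profit: (142/3 - 9)·(115/6) - 684 = 913/18.

50.72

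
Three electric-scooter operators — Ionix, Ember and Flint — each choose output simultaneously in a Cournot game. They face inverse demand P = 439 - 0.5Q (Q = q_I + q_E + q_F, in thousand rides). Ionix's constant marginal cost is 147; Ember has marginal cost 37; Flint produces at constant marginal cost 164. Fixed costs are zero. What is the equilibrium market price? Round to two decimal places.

Ionix's profit: π_I = (439 - 0.5Q)q_I - (147q_I). Setting ∂π_I/∂q_I = 0: 292 - q_I - (1/2)(q_E + q_F) = 0.
Ember's first-order condition: 402 - q_E - (1/2)(q_I + q_F) = 0.
Flint's first-order condition: 275 - q_F - (1/2)(q_I + q_E) = 0.
Summing all 3 equations gives 969 − 2Q = 0, hence Q = 969/2.
Back-substituting: q_I = (292 − 969/4)/(1/2) = 199/2, q_E = (402 − 969/4)/(1/2) = 639/2, q_F = (275 − 969/4)/(1/2) = 131/2.
Total output Q = 969/2, so price P = 439 - (1/2)·(969/2) = 787/4.

196.75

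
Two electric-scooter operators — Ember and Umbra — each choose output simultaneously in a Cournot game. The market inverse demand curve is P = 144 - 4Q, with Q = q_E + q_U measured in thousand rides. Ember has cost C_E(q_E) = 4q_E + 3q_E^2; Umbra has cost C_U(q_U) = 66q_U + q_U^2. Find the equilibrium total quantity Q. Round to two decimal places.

Ember's profit: π_E = (144 - 4Q)q_E - (4q_E + 3q_E²). Setting ∂π_E/∂q_E = 0: 140 - 14q_E - 4(q_U) = 0.
Umbra's profit: π_U = (144 - 4Q)q_U - (66q_U + q_U²). Setting ∂π_U/∂q_U = 0: 78 - 10q_U - 4(q_E) = 0.
Best responses: q_E = (140 - 4q_U)/14, q_U = (78 - 4q_E)/10.
Substituting one into the other gives q_E = 272/31 and q_U = 133/31.
Total output Q = 272/31 + 133/31 = 405/31.

13.06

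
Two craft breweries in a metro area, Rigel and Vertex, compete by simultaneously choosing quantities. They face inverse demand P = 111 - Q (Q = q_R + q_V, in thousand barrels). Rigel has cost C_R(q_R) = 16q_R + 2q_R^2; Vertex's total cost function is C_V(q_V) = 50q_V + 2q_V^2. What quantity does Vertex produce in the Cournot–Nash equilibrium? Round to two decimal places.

Rigel's profit: π_R = (111 - Q)q_R - (16q_R + 2q_R²). Setting ∂π_R/∂q_R = 0: 95 - 6q_R - (q_V) = 0.
Vertex's profit: π_V = (111 - Q)q_V - (50q_V + 2q_V²). Setting ∂π_V/∂q_V = 0: 61 - 6q_V - (q_R) = 0.
Rearranging gives the reaction functions q_R = (95 - q_V)/6 and q_V = (61 - q_R)/6.
Substituting one into the other gives q_R = 509/35 and q_V = 271/35.

7.74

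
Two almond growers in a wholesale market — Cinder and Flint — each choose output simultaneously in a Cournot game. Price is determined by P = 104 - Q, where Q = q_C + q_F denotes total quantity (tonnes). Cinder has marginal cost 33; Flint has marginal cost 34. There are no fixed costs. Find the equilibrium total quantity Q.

47

Cinder's profit: π_C = (104 - Q)q_C - (33q_C). Setting ∂π_C/∂q_C = 0: 71 - 2q_C - (q_F) = 0.
Flint's profit: π_F = (104 - Q)q_F - (34q_F). Setting ∂π_F/∂q_F = 0: 70 - 2q_F - (q_C) = 0.
So q_C = (71 - q_F)/2 and q_F = (70 - q_C)/2.
Solving the pair: q_C = 24, q_F = 23.
Total output Q = 24 + 23 = 47.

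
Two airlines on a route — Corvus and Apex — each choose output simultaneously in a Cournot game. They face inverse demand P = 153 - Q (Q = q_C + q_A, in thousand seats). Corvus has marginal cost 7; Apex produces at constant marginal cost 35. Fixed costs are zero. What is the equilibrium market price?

Corvus's profit: π_C = (153 - Q)q_C - (7q_C). Setting ∂π_C/∂q_C = 0: 146 - 2q_C - (q_A) = 0.
Apex's profit: π_A = (153 - Q)q_A - (35q_A). Setting ∂π_A/∂q_A = 0: 118 - 2q_A - (q_C) = 0.
Rearranging gives the reaction functions q_C = (146 - q_A)/2 and q_A = (118 - q_C)/2.
Substituting one into the other gives q_C = 58 and q_A = 30.
Total output Q = 88, so price P = 153 - 88 = 65.

65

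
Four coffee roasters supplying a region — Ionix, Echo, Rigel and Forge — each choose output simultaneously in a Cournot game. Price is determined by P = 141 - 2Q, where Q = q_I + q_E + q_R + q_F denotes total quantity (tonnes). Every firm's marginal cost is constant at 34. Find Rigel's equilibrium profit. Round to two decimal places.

Each firm earns π_i = (141 - 2Q)q_i - 34q_i.
Setting ∂π_i/∂q_i = 0 with rivals' quantities fixed: 107 - 4q_i - 2·Σ_{j≠i} q_j = 0.
With identical firms every q_j equals q_i, so Σ_{j≠i} q_j = 3q_i and 107 = 10q_i, giving q_i = 107/10.
Price P = 141 - 2·(214/5) = 277/5.
Rigel's profit: (277/5 - 34)·(107/10) = 228.9800.

228.98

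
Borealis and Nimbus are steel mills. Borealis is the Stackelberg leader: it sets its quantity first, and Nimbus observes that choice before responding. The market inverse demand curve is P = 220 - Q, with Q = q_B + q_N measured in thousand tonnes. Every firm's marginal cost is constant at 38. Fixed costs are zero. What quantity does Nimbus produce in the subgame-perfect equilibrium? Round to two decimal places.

45.50

Solve by backward induction. Given q_B, the follower Nimbus maximises π_N = (220 - q_B - q_N)q_N - 38q_N.
∂π_N/∂q_N = 182 - q_B - 2q_N = 0 gives the reaction function q_N = (182 - q_B)/2.
The leader anticipates this reaction. Substituting into P = 220 - Q gives P = 129 - (1/2)q_B, so π_B = (129 - (1/2)q_B)q_B - 38q_B.
Maximising: ∂π_B/∂q_B = 91 - q_B = 0, giving q_B = 91.
Then q_N = (182 - 91)/2 = 91/2.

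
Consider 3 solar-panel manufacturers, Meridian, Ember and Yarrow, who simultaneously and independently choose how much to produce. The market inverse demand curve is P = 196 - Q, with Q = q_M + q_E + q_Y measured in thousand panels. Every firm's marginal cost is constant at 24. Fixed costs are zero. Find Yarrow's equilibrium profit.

1849

Each firm earns π_i = (196 - Q)q_i - 24q_i.
Setting ∂π_i/∂q_i = 0 with rivals' quantities fixed: 172 - 2q_i - Σ_{j≠i} q_j = 0.
By symmetry each firm produces the same amount; substituting Σ_{j≠i} q_j = 2q_i yields q_i = 172/4 = 43.
Price P = 196 - 129 = 67.
Yarrow's profit: (67 - 24)·43 = 1849.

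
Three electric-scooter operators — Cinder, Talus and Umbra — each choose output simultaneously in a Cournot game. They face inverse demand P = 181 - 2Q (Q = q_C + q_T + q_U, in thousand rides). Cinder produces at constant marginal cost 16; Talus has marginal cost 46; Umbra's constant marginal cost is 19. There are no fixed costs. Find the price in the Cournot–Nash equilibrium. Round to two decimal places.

65.50

Cinder's profit: π_C = (181 - 2Q)q_C - (16q_C). Setting ∂π_C/∂q_C = 0: 165 - 4q_C - 2(q_T + q_U) = 0.
Talus's profit: π_T = (181 - 2Q)q_T - (46q_T). Setting ∂π_T/∂q_T = 0: 135 - 4q_T - 2(q_C + q_U) = 0.
Umbra's profit: π_U = (181 - 2Q)q_U - (19q_U). Setting ∂π_U/∂q_U = 0: 162 - 4q_U - 2(q_C + q_T) = 0.
Adding the 3 conditions: 462 − 4Q − 4Q = 0, i.e. Q = 231/4.
Back-substituting: q_C = (165 − 231/2)/2 = 99/4, q_T = (135 − 231/2)/2 = 39/4, q_U = (162 − 231/2)/2 = 93/4.
Total output Q = 231/4, so price P = 181 - 2·(231/4) = 131/2.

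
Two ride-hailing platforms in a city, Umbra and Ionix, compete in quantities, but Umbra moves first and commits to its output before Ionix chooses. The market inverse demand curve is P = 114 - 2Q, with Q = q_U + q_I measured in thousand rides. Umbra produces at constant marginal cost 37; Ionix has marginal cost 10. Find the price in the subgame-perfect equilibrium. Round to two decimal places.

The follower Ionix best-responds to any q_U: π_I = (114 - 2Q)q_I - 10q_I.
∂π_I/∂q_I = 104 - 2q_U - 4q_I = 0 gives the reaction function q_I = (104 - 2q_U)/4.
The leader anticipates this reaction. Substituting into P = 114 - 2Q gives P = 62 - q_U, so π_U = (62 - q_U)q_U - 37q_U.
Maximising: ∂π_U/∂q_U = 25 - 2q_U = 0, giving q_U = 25/2.
Then q_I = (104 - 2·(25/2))/4 = 79/4.
Total output Q = 129/4, so price P = 114 - 2·(129/4) = 99/2.

49.50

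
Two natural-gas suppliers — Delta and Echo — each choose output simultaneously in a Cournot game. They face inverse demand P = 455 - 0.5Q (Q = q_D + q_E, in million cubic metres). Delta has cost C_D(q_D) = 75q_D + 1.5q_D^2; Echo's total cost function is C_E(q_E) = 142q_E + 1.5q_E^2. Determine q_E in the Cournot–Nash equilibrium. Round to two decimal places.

67.43

Delta's profit: π_D = (455 - 0.5Q)q_D - (75q_D + (3/2)q_D²). Setting ∂π_D/∂q_D = 0: 380 - 4q_D - (1/2)(q_E) = 0.
Echo's first-order condition: 313 - 4q_E - (1/2)(q_D) = 0.
Rearranging gives the reaction functions q_D = (380 - (1/2)q_E)/4 and q_E = (313 - (1/2)q_D)/4.
Substituting one into the other gives q_D = 606/7 and q_E = 472/7.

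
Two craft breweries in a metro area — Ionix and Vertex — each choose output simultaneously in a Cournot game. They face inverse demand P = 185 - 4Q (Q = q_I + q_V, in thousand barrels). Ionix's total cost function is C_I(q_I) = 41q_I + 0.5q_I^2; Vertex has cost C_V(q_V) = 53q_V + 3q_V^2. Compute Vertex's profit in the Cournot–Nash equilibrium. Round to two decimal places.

Ionix's profit: π_I = (185 - 4Q)q_I - (41q_I + (1/2)q_I²). Setting ∂π_I/∂q_I = 0: 144 - 9q_I - 4(q_V) = 0.
Vertex's first-order condition: 132 - 14q_V - 4(q_I) = 0.
Rearranging gives the reaction functions q_I = (144 - 4q_V)/9 and q_V = (132 - 4q_I)/14.
Substituting one into the other gives q_I = 744/55 and q_V = 306/55.
Price P = 185 - 4·(210/11) = 1195/11.
Vertex's profit: (1195/11)·(306/55) - 53·(306/55) - 3(306/55)² = 216.6783.

216.68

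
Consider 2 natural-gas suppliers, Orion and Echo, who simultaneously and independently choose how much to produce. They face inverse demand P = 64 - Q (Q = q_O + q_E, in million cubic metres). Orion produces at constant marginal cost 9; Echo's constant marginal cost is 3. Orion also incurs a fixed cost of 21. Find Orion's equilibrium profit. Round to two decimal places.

Orion's profit: π_O = (64 - Q)q_O - (9q_O). Setting ∂π_O/∂q_O = 0: 55 - 2q_O - (q_E) = 0.
Echo's profit: π_E = (64 - Q)q_E - (3q_E). Setting ∂π_E/∂q_E = 0: 61 - 2q_E - (q_O) = 0.
Best responses: q_O = (55 - q_E)/2, q_E = (61 - q_O)/2.
Substituting one into the other gives q_O = 49/3 and q_E = 67/3.
Price P = 64 - 116/3 = 76/3.
Orion's profit: (76/3 - 9)·(49/3) - 21 = 245.7778.

245.78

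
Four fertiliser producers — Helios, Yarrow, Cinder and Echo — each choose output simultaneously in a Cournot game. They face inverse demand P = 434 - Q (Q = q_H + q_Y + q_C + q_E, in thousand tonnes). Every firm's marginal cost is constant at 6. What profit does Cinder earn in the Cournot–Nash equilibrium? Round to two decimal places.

7327.36

A representative firm's profit is π_i = q_i(434 - Q) - 6q_i.
Setting ∂π_i/∂q_i = 0 with rivals' quantities fixed: 428 - 2q_i - Σ_{j≠i} q_j = 0.
By symmetry each firm produces the same amount; substituting Σ_{j≠i} q_j = 3q_i yields q_i = 428/5.
Price P = 434 - 1712/5 = 458/5.
Cinder's profit: (458/5 - 6)·(428/5) = 7327.3600.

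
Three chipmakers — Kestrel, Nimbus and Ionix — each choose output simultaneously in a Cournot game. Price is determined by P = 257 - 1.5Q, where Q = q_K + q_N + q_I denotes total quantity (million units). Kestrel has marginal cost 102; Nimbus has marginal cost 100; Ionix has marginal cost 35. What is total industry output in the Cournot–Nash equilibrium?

Kestrel's profit: π_K = (257 - 1.5Q)q_K - (102q_K). Setting ∂π_K/∂q_K = 0: 155 - 3q_K - (3/2)(q_N + q_I) = 0.
Nimbus's first-order condition: 157 - 3q_N - (3/2)(q_K + q_I) = 0.
Ionix's profit: π_I = (257 - 1.5Q)q_I - (35q_I). Setting ∂π_I/∂q_I = 0: 222 - 3q_I - (3/2)(q_K + q_N) = 0.
Adding the 3 conditions: 534 − 3Q − 3Q = 0, i.e. Q = 89.
Back-substituting: q_K = (155 − 267/2)/(3/2) = 43/3, q_N = (157 − 267/2)/(3/2) = 47/3, q_I = (222 − 267/2)/(3/2) = 59.
Total output Q = 43/3 + 47/3 + 59 = 89.

89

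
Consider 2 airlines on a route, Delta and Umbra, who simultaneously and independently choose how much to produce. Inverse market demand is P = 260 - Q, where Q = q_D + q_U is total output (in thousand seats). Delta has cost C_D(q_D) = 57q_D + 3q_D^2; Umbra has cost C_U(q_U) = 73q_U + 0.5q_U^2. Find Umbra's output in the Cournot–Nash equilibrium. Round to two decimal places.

56.22

Delta's profit: π_D = (260 - Q)q_D - (57q_D + 3q_D²). Setting ∂π_D/∂q_D = 0: 203 - 8q_D - (q_U) = 0.
Umbra's first-order condition: 187 - 3q_U - (q_D) = 0.
So q_D = (203 - q_U)/8 and q_U = (187 - q_D)/3.
Solving the pair: q_D = 422/23, q_U = 1293/23.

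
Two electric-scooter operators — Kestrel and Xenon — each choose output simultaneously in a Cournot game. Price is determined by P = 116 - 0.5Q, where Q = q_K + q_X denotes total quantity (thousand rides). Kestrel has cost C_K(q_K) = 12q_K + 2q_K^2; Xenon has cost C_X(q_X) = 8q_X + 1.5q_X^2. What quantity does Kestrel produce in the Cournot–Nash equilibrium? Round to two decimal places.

Kestrel's profit: π_K = (116 - 0.5Q)q_K - (12q_K + 2q_K²). Setting ∂π_K/∂q_K = 0: 104 - 5q_K - (1/2)(q_X) = 0.
Xenon's first-order condition: 108 - 4q_X - (1/2)(q_K) = 0.
Rearranging gives the reaction functions q_K = (104 - (1/2)q_X)/5 and q_X = (108 - (1/2)q_K)/4.
Substituting one into the other gives q_K = 1448/79 and q_X = 1952/79.

18.33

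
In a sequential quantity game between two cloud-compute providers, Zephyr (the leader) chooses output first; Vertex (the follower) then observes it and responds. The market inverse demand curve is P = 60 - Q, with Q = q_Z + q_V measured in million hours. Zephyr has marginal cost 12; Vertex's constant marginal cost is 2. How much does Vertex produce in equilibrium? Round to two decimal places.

19.50

Solve by backward induction. Given q_Z, the follower Vertex maximises π_V = (60 - q_Z - q_V)q_V - 2q_V.
∂π_V/∂q_V = 58 - q_Z - 2q_V = 0 gives the reaction function q_V = (58 - q_Z)/2.
Zephyr substitutes q_V(q_Z) into its own profit: π_Z = q_Z(60 - q_Z - (58 - q_Z)/2) - 12q_Z = (31 - (1/2)q_Z)q_Z - 12q_Z.
The leader's first-order condition 19 - q_Z = 0 yields q_Z = 19.
Then q_V = (58 - 19)/2 = 39/2.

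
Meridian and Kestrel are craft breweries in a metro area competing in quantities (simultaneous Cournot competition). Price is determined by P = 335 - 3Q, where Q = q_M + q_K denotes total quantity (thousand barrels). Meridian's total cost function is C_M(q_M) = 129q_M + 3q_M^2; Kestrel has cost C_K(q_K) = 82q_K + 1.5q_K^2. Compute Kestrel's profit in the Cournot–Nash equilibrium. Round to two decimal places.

2684.45

Meridian's profit: π_M = (335 - 3Q)q_M - (129q_M + 3q_M²). Setting ∂π_M/∂q_M = 0: 206 - 12q_M - 3(q_K) = 0.
Kestrel's first-order condition: 253 - 9q_K - 3(q_M) = 0.
Rearranging gives the reaction functions q_M = (206 - 3q_K)/12 and q_K = (253 - 3q_M)/9.
Solving the pair: q_M = 365/33, q_K = 806/33.
Price P = 335 - 3·(1171/33) = 228.5455.
Kestrel's profit: 228.5455·(806/33) - 82·(806/33) - (3/2)(806/33)² = 2684.4463.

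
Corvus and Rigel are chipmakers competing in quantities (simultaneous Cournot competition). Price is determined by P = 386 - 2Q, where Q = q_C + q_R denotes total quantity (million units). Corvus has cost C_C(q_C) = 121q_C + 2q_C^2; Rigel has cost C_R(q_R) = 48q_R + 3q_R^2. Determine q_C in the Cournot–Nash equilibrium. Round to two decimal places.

Corvus's profit: π_C = (386 - 2Q)q_C - (121q_C + 2q_C²). Setting ∂π_C/∂q_C = 0: 265 - 8q_C - 2(q_R) = 0.
Rigel's profit: π_R = (386 - 2Q)q_R - (48q_R + 3q_R²). Setting ∂π_R/∂q_R = 0: 338 - 10q_R - 2(q_C) = 0.
So q_C = (265 - 2q_R)/8 and q_R = (338 - 2q_C)/10.
Solving the pair: q_C = 987/38, q_R = 1087/38.

25.97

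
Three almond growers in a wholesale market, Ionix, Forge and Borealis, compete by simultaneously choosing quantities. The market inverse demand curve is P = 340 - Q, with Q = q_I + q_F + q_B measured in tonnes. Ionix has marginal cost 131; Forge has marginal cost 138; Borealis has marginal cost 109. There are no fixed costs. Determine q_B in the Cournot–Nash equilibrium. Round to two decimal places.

70.50

Ionix's profit: π_I = (340 - Q)q_I - (131q_I). Setting ∂π_I/∂q_I = 0: 209 - 2q_I - (q_F + q_B) = 0.
Forge's first-order condition: 202 - 2q_F - (q_I + q_B) = 0.
Borealis's first-order condition: 231 - 2q_B - (q_I + q_F) = 0.
Adding the 3 conditions: 642 − 2Q − 2Q = 0, i.e. Q = 321/2.
Back-substituting: q_I = (209 − 321/2) = 97/2, q_F = (202 − 321/2) = 83/2, q_B = (231 − 321/2) = 141/2.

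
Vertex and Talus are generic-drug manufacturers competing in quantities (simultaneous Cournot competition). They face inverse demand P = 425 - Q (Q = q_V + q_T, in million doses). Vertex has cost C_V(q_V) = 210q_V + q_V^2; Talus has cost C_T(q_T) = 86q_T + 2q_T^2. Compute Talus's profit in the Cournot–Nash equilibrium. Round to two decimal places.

Vertex's profit: π_V = (425 - Q)q_V - (210q_V + q_V²). Setting ∂π_V/∂q_V = 0: 215 - 4q_V - (q_T) = 0.
Talus's first-order condition: 339 - 6q_T - (q_V) = 0.
Best responses: q_V = (215 - q_T)/4, q_T = (339 - q_V)/6.
Solving the pair: q_V = 951/23, q_T = 1141/23.
Price P = 425 - 90.9565 = 334.0435.
Talus's profit: 334.0435·(1141/23) - 86·(1141/23) - 2(1141/23)² = 7383.0681.

7383.07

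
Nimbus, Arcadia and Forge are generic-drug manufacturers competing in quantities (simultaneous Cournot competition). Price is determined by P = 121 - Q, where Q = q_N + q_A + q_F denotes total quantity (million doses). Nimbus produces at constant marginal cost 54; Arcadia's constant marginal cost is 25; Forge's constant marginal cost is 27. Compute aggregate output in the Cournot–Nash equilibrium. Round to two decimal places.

Nimbus's profit: π_N = (121 - Q)q_N - (54q_N). Setting ∂π_N/∂q_N = 0: 67 - 2q_N - (q_A + q_F) = 0.
Arcadia's profit: π_A = (121 - Q)q_A - (25q_A). Setting ∂π_A/∂q_A = 0: 96 - 2q_A - (q_N + q_F) = 0.
Forge's profit: π_F = (121 - Q)q_F - (27q_F). Setting ∂π_F/∂q_F = 0: 94 - 2q_F - (q_N + q_A) = 0.
Adding the 3 first-order conditions: 257 − 4Q = 0, so Q = 257/4.
Back-substituting: q_N = (67 − 257/4) = 11/4, q_A = (96 − 257/4) = 127/4, q_F = (94 − 257/4) = 119/4.
Total output Q = 11/4 + 127/4 + 119/4 = 257/4.

64.25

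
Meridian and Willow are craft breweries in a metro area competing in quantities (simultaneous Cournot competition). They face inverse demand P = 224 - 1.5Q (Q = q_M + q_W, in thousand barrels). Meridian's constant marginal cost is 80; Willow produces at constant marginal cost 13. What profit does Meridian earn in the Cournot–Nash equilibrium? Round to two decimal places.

Meridian's profit: π_M = (224 - 1.5Q)q_M - (80q_M). Setting ∂π_M/∂q_M = 0: 144 - 3q_M - (3/2)(q_W) = 0.
Willow's first-order condition: 211 - 3q_W - (3/2)(q_M) = 0.
So q_M = (144 - (3/2)q_W)/3 and q_W = (211 - (3/2)q_M)/3.
Substituting one into the other gives q_M = 154/9 and q_W = 556/9.
Price P = 224 - (3/2)·(710/9) = 317/3.
Meridian's profit: (317/3 - 80)·(154/9) = 439.1852.

439.19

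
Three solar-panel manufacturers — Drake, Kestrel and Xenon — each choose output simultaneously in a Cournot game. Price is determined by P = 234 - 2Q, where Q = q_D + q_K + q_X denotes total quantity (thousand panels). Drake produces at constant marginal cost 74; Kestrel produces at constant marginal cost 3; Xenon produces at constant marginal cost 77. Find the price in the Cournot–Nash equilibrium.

Drake's profit: π_D = (234 - 2Q)q_D - (74q_D). Setting ∂π_D/∂q_D = 0: 160 - 4q_D - 2(q_K + q_X) = 0.
Kestrel's profit: π_K = (234 - 2Q)q_K - (3q_K). Setting ∂π_K/∂q_K = 0: 231 - 4q_K - 2(q_D + q_X) = 0.
Xenon's profit: π_X = (234 - 2Q)q_X - (77q_X). Setting ∂π_X/∂q_X = 0: 157 - 4q_X - 2(q_D + q_K) = 0.
Summing all 3 equations gives 548 − 8Q = 0, hence Q = 137/2.
Back-substituting: q_D = (160 − 137)/2 = 23/2, q_K = (231 − 137)/2 = 47, q_X = (157 − 137)/2 = 10.
Total output Q = 137/2, so price P = 234 - 2·(137/2) = 97.

97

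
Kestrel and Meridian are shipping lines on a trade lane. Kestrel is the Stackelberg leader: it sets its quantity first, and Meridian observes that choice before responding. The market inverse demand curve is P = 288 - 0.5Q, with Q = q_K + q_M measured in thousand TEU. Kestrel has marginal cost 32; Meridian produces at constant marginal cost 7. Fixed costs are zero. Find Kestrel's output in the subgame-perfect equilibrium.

231

The follower Meridian best-responds to any q_K: π_M = (288 - 0.5Q)q_M - 7q_M.
Setting the follower's marginal profit to zero, 281 - (1/2)q_K - q_M = 0, i.e. q_M = (281 - (1/2)q_K).
The leader anticipates this reaction. Substituting into P = 288 - 0.5Q gives P = 295/2 - (1/4)q_K, so π_K = (295/2 - (1/4)q_K)q_K - 32q_K.
Leader FOC: 231/2 - (1/2)q_K = 0, so q_K = 231.
Then q_M = (281 - (1/2)·231) = 331/2.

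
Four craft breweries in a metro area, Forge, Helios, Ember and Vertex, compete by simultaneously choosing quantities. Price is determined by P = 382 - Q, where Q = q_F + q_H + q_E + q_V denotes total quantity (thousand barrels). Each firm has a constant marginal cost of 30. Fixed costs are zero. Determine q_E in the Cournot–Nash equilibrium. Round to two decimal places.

70.40

Each firm earns π_i = (382 - Q)q_i - 30q_i.
First-order condition (treating rivals' output as given): 352 - 2q_i - Σ_{j≠i} q_j = 0.
By symmetry each firm produces the same amount; substituting Σ_{j≠i} q_j = 3q_i yields q_i = 352/5.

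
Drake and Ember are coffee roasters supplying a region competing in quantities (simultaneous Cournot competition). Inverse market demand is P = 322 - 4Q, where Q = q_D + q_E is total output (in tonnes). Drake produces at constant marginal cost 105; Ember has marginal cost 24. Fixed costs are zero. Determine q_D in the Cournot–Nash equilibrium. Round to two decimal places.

Drake's profit: π_D = (322 - 4Q)q_D - (105q_D). Setting ∂π_D/∂q_D = 0: 217 - 8q_D - 4(q_E) = 0.
Ember's first-order condition: 298 - 8q_E - 4(q_D) = 0.
So q_D = (217 - 4q_E)/8 and q_E = (298 - 4q_D)/8.
Substituting one into the other gives q_D = 34/3 and q_E = 379/12.

11.33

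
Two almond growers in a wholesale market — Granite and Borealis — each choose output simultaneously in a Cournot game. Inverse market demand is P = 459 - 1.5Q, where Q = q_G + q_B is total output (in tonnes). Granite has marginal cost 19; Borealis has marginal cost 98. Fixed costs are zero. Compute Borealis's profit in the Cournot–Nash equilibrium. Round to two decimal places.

Granite's profit: π_G = (459 - 1.5Q)q_G - (19q_G). Setting ∂π_G/∂q_G = 0: 440 - 3q_G - (3/2)(q_B) = 0.
Borealis's first-order condition: 361 - 3q_B - (3/2)(q_G) = 0.
Rearranging gives the reaction functions q_G = (440 - (3/2)q_B)/3 and q_B = (361 - (3/2)q_G)/3.
Substituting one into the other gives q_G = 346/3 and q_B = 188/3.
Price P = 459 - (3/2)·178 = 192.
Borealis's profit: (192 - 98)·(188/3) = 5890.6667.

5890.67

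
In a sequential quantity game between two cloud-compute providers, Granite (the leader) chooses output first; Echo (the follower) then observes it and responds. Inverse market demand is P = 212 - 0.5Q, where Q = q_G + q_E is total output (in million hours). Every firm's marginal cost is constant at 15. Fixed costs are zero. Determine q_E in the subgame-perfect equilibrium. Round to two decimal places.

98.50

Solve by backward induction. Given q_G, the follower Echo maximises π_E = (212 - (1/2)q_G - (1/2)q_E)q_E - 15q_E.
∂π_E/∂q_E = 197 - (1/2)q_G - q_E = 0 gives the reaction function q_E = (197 - (1/2)q_G).
Granite substitutes q_E(q_G) into its own profit: π_G = q_G(212 - (1/2)q_G - (197 - (1/2)q_G)/2) - 15q_G = (227/2 - (1/4)q_G)q_G - 15q_G.
The leader's first-order condition 197/2 - (1/2)q_G = 0 yields q_G = 197.
Then q_E = (197 - (1/2)·197) = 197/2.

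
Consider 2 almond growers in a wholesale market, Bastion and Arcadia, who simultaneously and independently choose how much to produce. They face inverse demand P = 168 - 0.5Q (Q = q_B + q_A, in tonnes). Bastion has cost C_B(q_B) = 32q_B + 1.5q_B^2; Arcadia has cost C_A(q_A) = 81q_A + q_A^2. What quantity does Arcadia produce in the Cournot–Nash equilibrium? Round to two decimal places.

23.83

Bastion's profit: π_B = (168 - 0.5Q)q_B - (32q_B + (3/2)q_B²). Setting ∂π_B/∂q_B = 0: 136 - 4q_B - (1/2)(q_A) = 0.
Arcadia's first-order condition: 87 - 3q_A - (1/2)(q_B) = 0.
Best responses: q_B = (136 - (1/2)q_A)/4, q_A = (87 - (1/2)q_B)/3.
Substituting one into the other gives q_B = 1458/47 and q_A = 1120/47.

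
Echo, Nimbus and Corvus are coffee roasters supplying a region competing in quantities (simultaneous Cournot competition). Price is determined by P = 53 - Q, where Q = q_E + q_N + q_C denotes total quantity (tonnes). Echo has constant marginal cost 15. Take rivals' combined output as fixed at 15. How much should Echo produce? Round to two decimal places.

With rivals' combined output fixed at 15, Echo's profit is π_E = (53 - 15 - q_E)q_E - (15q_E) = (38 - q_E)q_E - (15q_E).
∂π_E/∂q_E = 23 - 2q_E = 0, so q_E = 23/2.

11.50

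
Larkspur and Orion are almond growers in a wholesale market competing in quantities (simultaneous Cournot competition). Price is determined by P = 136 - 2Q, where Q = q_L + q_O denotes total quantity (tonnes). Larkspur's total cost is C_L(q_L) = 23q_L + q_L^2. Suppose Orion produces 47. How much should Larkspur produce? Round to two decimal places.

With the rival's output fixed at 47, Larkspur's profit is π_L = (136 - 2·47 - 2q_L)q_L - (23q_L + q_L²) = (42 - 2q_L)q_L - (23q_L + q_L²).
∂π_L/∂q_L = 19 - 6q_L = 0, so q_L = 19/6.

3.17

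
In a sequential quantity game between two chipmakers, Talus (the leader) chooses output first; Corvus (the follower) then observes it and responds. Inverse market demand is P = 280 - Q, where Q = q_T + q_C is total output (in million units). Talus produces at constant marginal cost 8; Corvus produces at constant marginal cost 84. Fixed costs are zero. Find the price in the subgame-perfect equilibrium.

Solve by backward induction. Given q_T, the follower Corvus maximises π_C = (280 - q_T - q_C)q_C - 84q_C.
Follower FOC: 196 - q_T - 2q_C = 0, so q_C(q_T) = (196 - q_T)/2.
Talus substitutes q_C(q_T) into its own profit: π_T = q_T(280 - q_T - (196 - q_T)/2) - 8q_T = (182 - (1/2)q_T)q_T - 8q_T.
The leader's first-order condition 174 - q_T = 0 yields q_T = 174.
Then q_C = (196 - 174)/2 = 11.
Total output Q = 185, so price P = 280 - 185 = 95.

95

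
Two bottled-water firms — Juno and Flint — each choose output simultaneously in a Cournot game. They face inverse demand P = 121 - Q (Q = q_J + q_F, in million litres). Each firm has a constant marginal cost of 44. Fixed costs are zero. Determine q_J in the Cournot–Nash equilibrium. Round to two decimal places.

A representative firm's profit is π_i = q_i(121 - Q) - 44q_i.
First-order condition (treating rivals' output as given): 77 - 2q_i - q_j = 0.
With identical firms every q_j equals q_i, so q_j = q_i and 77 = 3q_i, giving q_i = 77/3.

25.67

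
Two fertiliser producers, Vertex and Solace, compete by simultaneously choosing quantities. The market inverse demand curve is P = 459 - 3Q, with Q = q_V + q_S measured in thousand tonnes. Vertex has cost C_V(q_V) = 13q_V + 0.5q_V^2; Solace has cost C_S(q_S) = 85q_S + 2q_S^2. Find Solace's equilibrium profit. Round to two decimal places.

2201.56

Vertex's profit: π_V = (459 - 3Q)q_V - (13q_V + (1/2)q_V²). Setting ∂π_V/∂q_V = 0: 446 - 7q_V - 3(q_S) = 0.
Solace's first-order condition: 374 - 10q_S - 3(q_V) = 0.
Rearranging gives the reaction functions q_V = (446 - 3q_S)/7 and q_S = (374 - 3q_V)/10.
Solving the pair: q_V = 54.7213, q_S = 1280/61.
Price P = 459 - 3·75.7049 = 231.8852.
Solace's profit: 231.8852·(1280/61) - 85·(1280/61) - 2(1280/61)² = 2201.5587.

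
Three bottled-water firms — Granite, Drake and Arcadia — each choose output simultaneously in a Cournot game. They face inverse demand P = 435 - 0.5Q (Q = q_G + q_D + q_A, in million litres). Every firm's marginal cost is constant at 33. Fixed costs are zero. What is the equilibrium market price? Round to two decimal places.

Each firm earns π_i = (435 - 0.5Q)q_i - 33q_i.
First-order condition (treating rivals' output as given): 402 - q_i - (1/2)·Σ_{j≠i} q_j = 0.
By symmetry each firm produces the same amount; substituting Σ_{j≠i} q_j = 2q_i yields q_i = 402/2 = 201.
Total output Q = 603, so price P = 435 - (1/2)·603 = 267/2.

133.50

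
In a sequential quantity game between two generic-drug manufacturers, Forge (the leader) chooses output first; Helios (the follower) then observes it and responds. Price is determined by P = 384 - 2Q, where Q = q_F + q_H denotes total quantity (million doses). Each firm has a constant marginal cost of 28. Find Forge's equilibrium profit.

The follower Helios best-responds to any q_F: π_H = (384 - 2Q)q_H - 28q_H.
Follower FOC: 356 - 2q_F - 4q_H = 0, so q_H(q_F) = (356 - 2q_F)/4.
Forge substitutes q_H(q_F) into its own profit: π_F = q_F(384 - 2q_F - (356 - 2q_F)/2) - 28q_F = (206 - q_F)q_F - 28q_F.
Leader FOC: 178 - 2q_F = 0, so q_F = 89.
Then q_H = (356 - 2·89)/4 = 89/2.
Price P = 384 - 2·(267/2) = 117.
Forge's profit: (117 - 28)·89 = 7921.

7921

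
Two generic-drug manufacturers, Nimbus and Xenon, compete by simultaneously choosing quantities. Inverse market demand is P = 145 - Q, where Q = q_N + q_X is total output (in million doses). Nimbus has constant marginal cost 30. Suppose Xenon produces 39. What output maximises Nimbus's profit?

38

With the rival's output fixed at 39, Nimbus's profit is π_N = (145 - 39 - q_N)q_N - (30q_N) = (106 - q_N)q_N - (30q_N).
∂π_N/∂q_N = 76 - 2q_N = 0, so q_N = 38.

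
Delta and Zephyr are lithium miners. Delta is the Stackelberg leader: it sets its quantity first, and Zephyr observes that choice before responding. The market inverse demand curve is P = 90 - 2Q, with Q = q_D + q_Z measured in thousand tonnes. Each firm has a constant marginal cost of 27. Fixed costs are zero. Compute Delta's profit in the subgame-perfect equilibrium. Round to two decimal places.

Solve by backward induction. Given q_D, the follower Zephyr maximises π_Z = (90 - 2q_D - 2q_Z)q_Z - 27q_Z.
Follower FOC: 63 - 2q_D - 4q_Z = 0, so q_Z(q_D) = (63 - 2q_D)/4.
The leader anticipates this reaction. Substituting into P = 90 - 2Q gives P = 117/2 - q_D, so π_D = (117/2 - q_D)q_D - 27q_D.
Leader FOC: 63/2 - 2q_D = 0, so q_D = 63/4.
Then q_Z = (63 - 2·(63/4))/4 = 63/8.
Price P = 90 - 2·(189/8) = 171/4.
Delta's profit: (171/4 - 27)·(63/4) = 248.0625.

248.06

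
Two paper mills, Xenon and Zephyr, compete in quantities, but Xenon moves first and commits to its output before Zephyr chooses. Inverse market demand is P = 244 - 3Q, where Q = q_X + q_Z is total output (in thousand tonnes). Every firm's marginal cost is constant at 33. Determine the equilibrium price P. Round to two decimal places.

85.75

The follower Zephyr best-responds to any q_X: π_Z = (244 - 3Q)q_Z - 33q_Z.
Setting the follower's marginal profit to zero, 211 - 3q_X - 6q_Z = 0, i.e. q_Z = (211 - 3q_X)/6.
The leader anticipates this reaction. Substituting into P = 244 - 3Q gives P = 277/2 - (3/2)q_X, so π_X = (277/2 - (3/2)q_X)q_X - 33q_X.
Leader FOC: 211/2 - 3q_X = 0, so q_X = 211/6.
Then q_Z = (211 - 3·(211/6))/6 = 211/12.
Total output Q = 211/4, so price P = 244 - 3·(211/4) = 343/4.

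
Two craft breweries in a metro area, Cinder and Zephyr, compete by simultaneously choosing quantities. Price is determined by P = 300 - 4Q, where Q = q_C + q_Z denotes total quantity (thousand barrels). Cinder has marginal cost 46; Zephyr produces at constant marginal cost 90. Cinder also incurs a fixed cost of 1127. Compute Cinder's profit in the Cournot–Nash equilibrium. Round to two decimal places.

1339.78

Cinder's profit: π_C = (300 - 4Q)q_C - (46q_C). Setting ∂π_C/∂q_C = 0: 254 - 8q_C - 4(q_Z) = 0.
Zephyr's profit: π_Z = (300 - 4Q)q_Z - (90q_Z). Setting ∂π_Z/∂q_Z = 0: 210 - 8q_Z - 4(q_C) = 0.
Best responses: q_C = (254 - 4q_Z)/8, q_Z = (210 - 4q_C)/8.
Solving the pair: q_C = 149/6, q_Z = 83/6.
Price P = 300 - 4·(116/3) = 436/3.
Cinder's profit: (436/3 - 46)·(149/6) - 1127 = 1339.7778.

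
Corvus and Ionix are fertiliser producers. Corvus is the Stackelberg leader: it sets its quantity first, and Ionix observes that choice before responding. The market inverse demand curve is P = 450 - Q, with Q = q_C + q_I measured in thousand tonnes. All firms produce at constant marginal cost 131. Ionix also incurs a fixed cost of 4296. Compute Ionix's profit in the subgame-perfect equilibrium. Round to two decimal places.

The follower Ionix best-responds to any q_C: π_I = (450 - Q)q_I - 131q_I.
∂π_I/∂q_I = 319 - q_C - 2q_I = 0 gives the reaction function q_I = (319 - q_C)/2.
The leader anticipates this reaction. Substituting into P = 450 - Q gives P = 581/2 - (1/2)q_C, so π_C = (581/2 - (1/2)q_C)q_C - 131q_C.
Maximising: ∂π_C/∂q_C = 319/2 - q_C = 0, giving q_C = 319/2.
Then q_I = (319 - 319/2)/2 = 319/4.
Price P = 450 - 957/4 = 843/4.
Ionix's profit: (843/4 - 131)·(319/4) - 4296 = 2064.0625.

2064.06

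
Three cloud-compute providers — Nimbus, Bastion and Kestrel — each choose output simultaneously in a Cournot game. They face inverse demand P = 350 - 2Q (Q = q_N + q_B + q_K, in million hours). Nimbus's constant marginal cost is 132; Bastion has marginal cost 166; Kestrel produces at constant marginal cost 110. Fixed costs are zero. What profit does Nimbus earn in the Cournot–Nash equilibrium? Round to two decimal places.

Nimbus's profit: π_N = (350 - 2Q)q_N - (132q_N). Setting ∂π_N/∂q_N = 0: 218 - 4q_N - 2(q_B + q_K) = 0.
Bastion's first-order condition: 184 - 4q_B - 2(q_N + q_K) = 0.
Kestrel's profit: π_K = (350 - 2Q)q_K - (110q_K). Setting ∂π_K/∂q_K = 0: 240 - 4q_K - 2(q_N + q_B) = 0.
Adding the 3 first-order conditions: 642 − 8Q = 0, so Q = 321/4.
Back-substituting: q_N = (218 − 321/2)/2 = 115/4, q_B = (184 − 321/2)/2 = 47/4, q_K = (240 − 321/2)/2 = 159/4.
Price P = 350 - 2·(321/4) = 379/2.
Nimbus's profit: (379/2 - 132)·(115/4) = 1653.1250.

1653.13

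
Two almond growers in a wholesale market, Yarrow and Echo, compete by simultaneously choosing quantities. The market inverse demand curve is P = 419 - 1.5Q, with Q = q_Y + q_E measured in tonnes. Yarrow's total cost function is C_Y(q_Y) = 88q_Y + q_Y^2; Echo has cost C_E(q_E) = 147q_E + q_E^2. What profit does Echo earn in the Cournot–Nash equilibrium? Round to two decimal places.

Yarrow's profit: π_Y = (419 - 1.5Q)q_Y - (88q_Y + q_Y²). Setting ∂π_Y/∂q_Y = 0: 331 - 5q_Y - (3/2)(q_E) = 0.
Echo's profit: π_E = (419 - 1.5Q)q_E - (147q_E + q_E²). Setting ∂π_E/∂q_E = 0: 272 - 5q_E - (3/2)(q_Y) = 0.
Rearranging gives the reaction functions q_Y = (331 - (3/2)q_E)/5 and q_E = (272 - (3/2)q_Y)/5.
Substituting one into the other gives q_Y = 54.8132 and q_E = 37.9560.
Price P = 419 - (3/2)·(1206/13) = 279.8462.
Echo's profit: 279.8462·37.9560 - 147·37.9560 - 37.9560² = 3601.6532.

3601.65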